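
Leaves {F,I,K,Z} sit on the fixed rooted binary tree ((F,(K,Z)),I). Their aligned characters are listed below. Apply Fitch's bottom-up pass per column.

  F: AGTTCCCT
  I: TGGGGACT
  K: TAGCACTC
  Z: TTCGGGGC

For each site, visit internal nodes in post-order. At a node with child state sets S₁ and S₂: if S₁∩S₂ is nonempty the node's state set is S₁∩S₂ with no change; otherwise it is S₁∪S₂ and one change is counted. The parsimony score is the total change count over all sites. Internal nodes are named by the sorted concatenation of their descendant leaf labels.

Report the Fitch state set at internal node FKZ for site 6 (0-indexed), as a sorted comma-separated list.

C,G,T

[col 0] KZ: children K:{T}, Z:{T} ∩→ {T}; cost 0
[col 0] FKZ: children F:{A}, KZ:{T} ∪→ {A,T}; cost 1
[col 0] FIKZ: children FKZ:{A,T}, I:{T} ∩→ {T}; cost 0
[col 1] KZ: children K:{A}, Z:{T} ∪→ {A,T}; cost 1
[col 1] FKZ: children F:{G}, KZ:{A,T} ∪→ {A,G,T}; cost 1
[col 1] FIKZ: children FKZ:{A,G,T}, I:{G} ∩→ {G}; cost 0
[col 2] KZ: children K:{G}, Z:{C} ∪→ {C,G}; cost 1
[col 2] FKZ: children F:{T}, KZ:{C,G} ∪→ {C,G,T}; cost 1
[col 2] FIKZ: children FKZ:{C,G,T}, I:{G} ∩→ {G}; cost 0
[col 3] KZ: children K:{C}, Z:{G} ∪→ {C,G}; cost 1
[col 3] FKZ: children F:{T}, KZ:{C,G} ∪→ {C,G,T}; cost 1
[col 3] FIKZ: children FKZ:{C,G,T}, I:{G} ∩→ {G}; cost 0
[col 4] KZ: children K:{A}, Z:{G} ∪→ {A,G}; cost 1
[col 4] FKZ: children F:{C}, KZ:{A,G} ∪→ {A,C,G}; cost 1
[col 4] FIKZ: children FKZ:{A,C,G}, I:{G} ∩→ {G}; cost 0
[col 5] KZ: children K:{C}, Z:{G} ∪→ {C,G}; cost 1
[col 5] FKZ: children F:{C}, KZ:{C,G} ∩→ {C}; cost 0
[col 5] FIKZ: children FKZ:{C}, I:{A} ∪→ {A,C}; cost 1
[col 6] KZ: children K:{T}, Z:{G} ∪→ {G,T}; cost 1
[col 6] FKZ: children F:{C}, KZ:{G,T} ∪→ {C,G,T}; cost 1
[col 6] FIKZ: children FKZ:{C,G,T}, I:{C} ∩→ {C}; cost 0
[col 7] KZ: children K:{C}, Z:{C} ∩→ {C}; cost 0
[col 7] FKZ: children F:{T}, KZ:{C} ∪→ {C,T}; cost 1
[col 7] FIKZ: children FKZ:{C,T}, I:{T} ∩→ {T}; cost 0
per-site changes: [1, 2, 2, 2, 2, 2, 2, 1]; total = 14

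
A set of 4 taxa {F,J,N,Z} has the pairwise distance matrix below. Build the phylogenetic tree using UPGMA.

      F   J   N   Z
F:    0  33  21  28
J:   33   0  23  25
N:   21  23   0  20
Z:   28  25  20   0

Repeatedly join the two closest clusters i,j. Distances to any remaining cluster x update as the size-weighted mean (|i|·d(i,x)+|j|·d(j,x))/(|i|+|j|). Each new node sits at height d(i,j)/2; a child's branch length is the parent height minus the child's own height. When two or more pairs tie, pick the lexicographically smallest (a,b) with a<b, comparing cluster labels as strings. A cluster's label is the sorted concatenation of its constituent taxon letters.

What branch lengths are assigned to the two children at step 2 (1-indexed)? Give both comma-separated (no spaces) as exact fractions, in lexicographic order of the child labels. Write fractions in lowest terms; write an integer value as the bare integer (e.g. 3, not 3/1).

step 1: merge (N,Z) at d=20; branch lengths N→10, Z→10; new cluster NZ
  updated: d(F,NZ)=49/2, d(J,NZ)=24
step 2: merge (J,NZ) at d=24; branch lengths J→12, NZ→2; new cluster JNZ
  updated: d(F,JNZ)=82/3
step 3: merge (F,JNZ) at d=82/3; branch lengths F→41/3, JNZ→5/3; new cluster FJNZ
final tree: (F:41/3,(J:12,(N:10,Z:10):2):5/3)
total length: 148/3

12,2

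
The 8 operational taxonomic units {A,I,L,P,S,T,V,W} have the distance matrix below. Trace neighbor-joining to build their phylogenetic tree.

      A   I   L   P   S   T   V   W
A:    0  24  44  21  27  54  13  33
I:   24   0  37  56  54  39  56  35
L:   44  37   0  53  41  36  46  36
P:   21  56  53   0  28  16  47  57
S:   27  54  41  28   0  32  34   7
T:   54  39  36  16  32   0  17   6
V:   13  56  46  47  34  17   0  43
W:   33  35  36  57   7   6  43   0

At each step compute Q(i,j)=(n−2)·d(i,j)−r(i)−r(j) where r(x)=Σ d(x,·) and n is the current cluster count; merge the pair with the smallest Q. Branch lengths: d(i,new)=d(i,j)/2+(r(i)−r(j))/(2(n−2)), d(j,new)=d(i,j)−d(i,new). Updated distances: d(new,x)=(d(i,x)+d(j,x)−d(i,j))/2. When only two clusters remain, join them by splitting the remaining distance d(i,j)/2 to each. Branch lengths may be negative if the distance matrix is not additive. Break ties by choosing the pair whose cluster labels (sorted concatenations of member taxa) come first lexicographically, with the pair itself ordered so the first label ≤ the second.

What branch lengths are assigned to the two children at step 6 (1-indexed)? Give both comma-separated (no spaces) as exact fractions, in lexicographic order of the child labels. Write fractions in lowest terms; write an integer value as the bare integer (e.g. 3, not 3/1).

1. join S+W (d=7, Q=-398) ⇒ SW; edges |S|=4, |W|=3
  updated: d(A,SW)=53/2, d(I,SW)=41, d(L,SW)=35, d(P,SW)=39, d(SW,T)=31/2, d(SW,V)=35
2. join A+V (d=13, Q=-663/2) ⇒ AV; edges |A|=67/20, |V|=193/20
  updated: d(AV,I)=67/2, d(AV,L)=77/2, d(AV,P)=55/2, d(AV,SW)=97/4, d(AV,T)=29
3. join P+T (d=16, Q=-263) ⇒ PT; edges |P|=15, |T|=1
  updated: d(AV,PT)=81/4, d(I,PT)=79/2, d(L,PT)=73/2, d(PT,SW)=77/4
4. join I+L (d=37, Q=-187) ⇒ IL; edges |I|=115/6, |L|=107/6
  updated: d(AV,IL)=35/2, d(IL,PT)=39/2, d(IL,SW)=39/2
5. join AV+IL (d=35/2, Q=-167/2) ⇒ AILV; edges |AV|=81/8, |IL|=59/8
  updated: d(AILV,PT)=89/8, d(AILV,SW)=105/8
6. join AILV+PT (d=89/8, Q=-87/2) ⇒ AILPTV; edges |AILV|=5/2, |PT|=69/8
  updated: d(AILPTV,SW)=85/8
7. join AILPTV+SW (d=85/8) ⇒ AILPSTVW; edges |AILPTV|=85/16, |SW|=85/16
final tree: ((((A:67/20,V:193/20):81/8,(I:115/6,L:107/6):59/8):5/2,(P:15,T:1):69/8):85/16,(S:4,W:3):85/16)
total length: 449/4

5/2,69/8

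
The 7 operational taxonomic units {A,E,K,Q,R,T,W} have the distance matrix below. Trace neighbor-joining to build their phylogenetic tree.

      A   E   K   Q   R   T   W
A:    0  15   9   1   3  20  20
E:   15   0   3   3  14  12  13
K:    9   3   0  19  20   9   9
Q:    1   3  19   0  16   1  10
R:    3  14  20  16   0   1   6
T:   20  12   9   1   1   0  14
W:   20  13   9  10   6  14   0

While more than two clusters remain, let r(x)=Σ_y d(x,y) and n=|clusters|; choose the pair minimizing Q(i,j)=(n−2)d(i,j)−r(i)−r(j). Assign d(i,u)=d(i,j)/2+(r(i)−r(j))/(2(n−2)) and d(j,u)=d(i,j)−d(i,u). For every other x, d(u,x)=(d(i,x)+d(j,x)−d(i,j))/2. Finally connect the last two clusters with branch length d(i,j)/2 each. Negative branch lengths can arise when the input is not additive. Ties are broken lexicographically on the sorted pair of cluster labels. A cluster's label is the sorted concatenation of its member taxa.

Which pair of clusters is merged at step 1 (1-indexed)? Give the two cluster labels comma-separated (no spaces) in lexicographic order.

iteration 1: select E,K (d=3, Q=-114); attach at lengths (3/5, 12/5); label the merged cluster EK
  updated: d(A,EK)=21/2, d(EK,Q)=19/2, d(EK,R)=31/2, d(EK,T)=9, d(EK,W)=19/2
iteration 2: select A,Q (d=1, Q=-88); attach at lengths (21/8, -13/8); label the merged cluster AQ
  updated: d(AQ,EK)=19/2, d(AQ,R)=9, d(AQ,T)=10, d(AQ,W)=29/2
iteration 3: select R,T (d=1, Q=-125/2); attach at lengths (1/12, 11/12); label the merged cluster RT
  updated: d(AQ,RT)=9, d(EK,RT)=47/4, d(RT,W)=19/2
iteration 4: select AQ,RT (d=9, Q=-181/4); attach at lengths (83/16, 61/16); label the merged cluster AQRT
  updated: d(AQRT,EK)=49/8, d(AQRT,W)=15/2
iteration 5: select AQRT,EK (d=49/8, Q=-185/8); attach at lengths (33/16, 65/16); label the merged cluster AEKQRT
  updated: d(AEKQRT,W)=87/16
iteration 6: select AEKQRT,W (d=87/16); attach at lengths (87/32, 87/32); label the merged cluster AEKQRTW
final tree: ((((A:21/8,Q:-13/8):83/16,(R:1/12,T:11/12):61/16):33/16,(E:3/5,K:12/5):65/16):87/32,W:87/32)
total length: 409/16

E,K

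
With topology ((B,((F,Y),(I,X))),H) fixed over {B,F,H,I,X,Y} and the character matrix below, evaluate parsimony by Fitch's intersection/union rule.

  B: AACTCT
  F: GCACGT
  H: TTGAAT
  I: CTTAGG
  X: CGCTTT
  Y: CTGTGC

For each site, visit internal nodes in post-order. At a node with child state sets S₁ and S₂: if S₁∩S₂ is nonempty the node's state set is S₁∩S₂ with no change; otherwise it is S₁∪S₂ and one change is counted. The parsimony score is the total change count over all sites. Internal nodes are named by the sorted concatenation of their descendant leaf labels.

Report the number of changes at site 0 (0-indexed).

3

FY@0: {G} ∪ {C} = {C,G} (union, +1)
IX@0: {C} ∩ {C} = {C} (intersection, +0)
FIXY@0: {C,G} ∩ {C} = {C} (intersection, +0)
BFIXY@0: {A} ∪ {C} = {A,C} (union, +1)
BFHIXY@0: {A,C} ∪ {T} = {A,C,T} (union, +1)
FY@1: {C} ∪ {T} = {C,T} (union, +1)
IX@1: {T} ∪ {G} = {G,T} (union, +1)
FIXY@1: {C,T} ∩ {G,T} = {T} (intersection, +0)
BFIXY@1: {A} ∪ {T} = {A,T} (union, +1)
BFHIXY@1: {A,T} ∩ {T} = {T} (intersection, +0)
FY@2: {A} ∪ {G} = {A,G} (union, +1)
IX@2: {T} ∪ {C} = {C,T} (union, +1)
FIXY@2: {A,G} ∪ {C,T} = {A,C,G,T} (union, +1)
BFIXY@2: {C} ∩ {A,C,G,T} = {C} (intersection, +0)
BFHIXY@2: {C} ∪ {G} = {C,G} (union, +1)
FY@3: {C} ∪ {T} = {C,T} (union, +1)
IX@3: {A} ∪ {T} = {A,T} (union, +1)
FIXY@3: {C,T} ∩ {A,T} = {T} (intersection, +0)
BFIXY@3: {T} ∩ {T} = {T} (intersection, +0)
BFHIXY@3: {T} ∪ {A} = {A,T} (union, +1)
FY@4: {G} ∩ {G} = {G} (intersection, +0)
IX@4: {G} ∪ {T} = {G,T} (union, +1)
FIXY@4: {G} ∩ {G,T} = {G} (intersection, +0)
BFIXY@4: {C} ∪ {G} = {C,G} (union, +1)
BFHIXY@4: {C,G} ∪ {A} = {A,C,G} (union, +1)
FY@5: {T} ∪ {C} = {C,T} (union, +1)
IX@5: {G} ∪ {T} = {G,T} (union, +1)
FIXY@5: {C,T} ∩ {G,T} = {T} (intersection, +0)
BFIXY@5: {T} ∩ {T} = {T} (intersection, +0)
BFHIXY@5: {T} ∩ {T} = {T} (intersection, +0)
per-site changes: [3, 3, 4, 3, 3, 2]; total = 18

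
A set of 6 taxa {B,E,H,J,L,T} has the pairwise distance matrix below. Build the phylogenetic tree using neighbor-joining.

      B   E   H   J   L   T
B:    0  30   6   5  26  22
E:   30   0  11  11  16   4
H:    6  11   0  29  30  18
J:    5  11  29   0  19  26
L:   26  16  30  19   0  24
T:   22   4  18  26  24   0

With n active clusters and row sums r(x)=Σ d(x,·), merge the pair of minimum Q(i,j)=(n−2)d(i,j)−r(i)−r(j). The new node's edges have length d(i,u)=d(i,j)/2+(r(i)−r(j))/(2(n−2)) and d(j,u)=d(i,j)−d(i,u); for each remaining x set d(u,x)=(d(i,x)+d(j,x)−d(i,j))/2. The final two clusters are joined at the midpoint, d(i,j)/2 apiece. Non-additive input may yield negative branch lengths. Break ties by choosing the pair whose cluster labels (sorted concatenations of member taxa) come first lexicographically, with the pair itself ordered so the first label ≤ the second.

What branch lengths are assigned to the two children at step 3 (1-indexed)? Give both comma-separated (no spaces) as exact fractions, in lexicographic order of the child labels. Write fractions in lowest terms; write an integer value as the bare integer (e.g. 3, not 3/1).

1. join B+H (d=6, Q=-159) ⇒ BH; edges |B|=19/8, |H|=29/8
  updated: d(BH,E)=35/2, d(BH,J)=14, d(BH,L)=25, d(BH,T)=17
2. join E+T (d=4, Q=-215/2) ⇒ ET; edges |E|=-7/4, |T|=23/4
  updated: d(BH,ET)=61/4, d(ET,J)=33/2, d(ET,L)=18
3. join BH+J (d=14, Q=-303/4) ⇒ BHJ; edges |BH|=131/16, |J|=93/16
  updated: d(BHJ,ET)=71/8, d(BHJ,L)=15
4. join BHJ+ET (d=71/8, Q=-335/8) ⇒ BEHJT; edges |BHJ|=47/16, |ET|=95/16
  updated: d(BEHJT,L)=193/16
5. join BEHJT+L (d=193/16) ⇒ BEHJLT; edges |BEHJT|=193/32, |L|=193/32
final tree: ((((B:19/8,H:29/8):131/16,J:93/16):47/16,(E:-7/4,T:23/4):95/16):193/32,L:193/32)
total length: 719/16

131/16,93/16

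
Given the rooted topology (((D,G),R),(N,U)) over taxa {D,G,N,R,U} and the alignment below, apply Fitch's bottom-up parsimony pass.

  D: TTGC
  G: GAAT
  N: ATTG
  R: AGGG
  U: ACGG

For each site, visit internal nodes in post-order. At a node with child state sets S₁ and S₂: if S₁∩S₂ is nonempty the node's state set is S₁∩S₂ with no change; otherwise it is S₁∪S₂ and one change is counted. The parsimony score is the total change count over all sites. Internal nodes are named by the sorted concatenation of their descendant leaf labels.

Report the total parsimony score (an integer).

9

[col 0] DG: children D:{T}, G:{G} ∪→ {G,T}; cost 1
[col 0] DGR: children DG:{G,T}, R:{A} ∪→ {A,G,T}; cost 1
[col 0] NU: children N:{A}, U:{A} ∩→ {A}; cost 0
[col 0] DGNRU: children DGR:{A,G,T}, NU:{A} ∩→ {A}; cost 0
[col 1] DG: children D:{T}, G:{A} ∪→ {A,T}; cost 1
[col 1] DGR: children DG:{A,T}, R:{G} ∪→ {A,G,T}; cost 1
[col 1] NU: children N:{T}, U:{C} ∪→ {C,T}; cost 1
[col 1] DGNRU: children DGR:{A,G,T}, NU:{C,T} ∩→ {T}; cost 0
[col 2] DG: children D:{G}, G:{A} ∪→ {A,G}; cost 1
[col 2] DGR: children DG:{A,G}, R:{G} ∩→ {G}; cost 0
[col 2] NU: children N:{T}, U:{G} ∪→ {G,T}; cost 1
[col 2] DGNRU: children DGR:{G}, NU:{G,T} ∩→ {G}; cost 0
[col 3] DG: children D:{C}, G:{T} ∪→ {C,T}; cost 1
[col 3] DGR: children DG:{C,T}, R:{G} ∪→ {C,G,T}; cost 1
[col 3] NU: children N:{G}, U:{G} ∩→ {G}; cost 0
[col 3] DGNRU: children DGR:{C,G,T}, NU:{G} ∩→ {G}; cost 0
per-site changes: [2, 3, 2, 2]; total = 9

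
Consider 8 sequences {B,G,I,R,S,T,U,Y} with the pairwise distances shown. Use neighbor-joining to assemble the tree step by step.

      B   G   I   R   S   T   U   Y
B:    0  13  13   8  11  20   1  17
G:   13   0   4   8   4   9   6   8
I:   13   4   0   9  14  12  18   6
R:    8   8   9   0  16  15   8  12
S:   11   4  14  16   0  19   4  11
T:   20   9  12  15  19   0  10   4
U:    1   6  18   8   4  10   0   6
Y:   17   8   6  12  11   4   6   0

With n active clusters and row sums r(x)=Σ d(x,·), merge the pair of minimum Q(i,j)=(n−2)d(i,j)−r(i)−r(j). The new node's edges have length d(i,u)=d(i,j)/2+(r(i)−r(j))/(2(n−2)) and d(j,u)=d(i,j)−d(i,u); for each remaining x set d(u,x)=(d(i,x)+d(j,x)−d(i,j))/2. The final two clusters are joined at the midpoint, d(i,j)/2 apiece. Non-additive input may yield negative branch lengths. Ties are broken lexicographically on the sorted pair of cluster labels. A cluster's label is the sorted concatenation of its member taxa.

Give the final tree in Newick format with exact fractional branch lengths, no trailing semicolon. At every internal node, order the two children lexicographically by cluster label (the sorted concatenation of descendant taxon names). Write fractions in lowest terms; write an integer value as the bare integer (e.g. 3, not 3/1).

1. join B+U (d=1, Q=-130) ⇒ BU; edges |B|=3, |U|=-2
  updated: d(BU,G)=9, d(BU,I)=15, d(BU,R)=15/2, d(BU,S)=7, d(BU,T)=29/2, d(BU,Y)=11
2. join T+Y (d=4, Q=-211/2) ⇒ TY; edges |T|=83/20, |Y|=-3/20
  updated: d(BU,TY)=43/4, d(G,TY)=13/2, d(I,TY)=7, d(R,TY)=23/2, d(S,TY)=13
3. join BU+S (d=7, Q=-301/4) ⇒ BSU; edges |BU|=93/32, |S|=131/32
  updated: d(BSU,G)=3, d(BSU,I)=11, d(BSU,R)=33/4, d(BSU,TY)=67/8
4. join I+TY (d=7, Q=-347/8) ⇒ ITY; edges |I|=149/48, |TY|=187/48
  updated: d(BSU,ITY)=99/16, d(G,ITY)=7/4, d(ITY,R)=27/4
5. join BSU+G (d=3, Q=-387/16) ⇒ BGSU; edges |BSU|=171/64, |G|=21/64
  updated: d(BGSU,ITY)=79/32, d(BGSU,R)=53/8
6. join BGSU+ITY (d=79/32, Q=-507/32) ⇒ BGISTUY; edges |BGSU|=75/64, |ITY|=83/64
  updated: d(BGISTUY,R)=349/64
7. join BGISTUY+R (d=349/64) ⇒ BGIRSTUY; edges |BGISTUY|=349/128, |R|=349/128
final tree: (((((B:3,U:-2):93/32,S:131/32):171/64,G:21/64):75/64,(I:149/48,(T:83/20,Y:-3/20):187/48):83/64):349/128,R:349/128)
total length: 1915/64

(((((B:3,U:-2):93/32,S:131/32):171/64,G:21/64):75/64,(I:149/48,(T:83/20,Y:-3/20):187/48):83/64):349/128,R:349/128)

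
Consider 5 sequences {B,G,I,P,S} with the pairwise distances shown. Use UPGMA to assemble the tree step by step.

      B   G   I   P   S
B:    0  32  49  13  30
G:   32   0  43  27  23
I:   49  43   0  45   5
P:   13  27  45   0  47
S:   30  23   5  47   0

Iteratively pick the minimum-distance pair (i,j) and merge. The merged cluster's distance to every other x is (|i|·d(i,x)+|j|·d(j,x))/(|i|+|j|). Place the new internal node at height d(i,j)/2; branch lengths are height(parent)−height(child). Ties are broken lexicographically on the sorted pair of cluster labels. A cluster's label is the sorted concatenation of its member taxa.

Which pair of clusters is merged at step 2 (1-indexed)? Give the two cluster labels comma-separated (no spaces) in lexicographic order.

step 1: merge (I,S) at d=5; branch lengths I→5/2, S→5/2; new cluster IS
  updated: d(B,IS)=79/2, d(G,IS)=33, d(IS,P)=46
step 2: merge (B,P) at d=13; branch lengths B→13/2, P→13/2; new cluster BP
  updated: d(BP,G)=59/2, d(BP,IS)=171/4
step 3: merge (BP,G) at d=59/2; branch lengths BP→33/4, G→59/4; new cluster BGP
  updated: d(BGP,IS)=79/2
step 4: merge (BGP,IS) at d=79/2; branch lengths BGP→5, IS→69/4; new cluster BGIPS
final tree: (((B:13/2,P:13/2):33/4,G:59/4):5,(I:5/2,S:5/2):69/4)
total length: 253/4

B,P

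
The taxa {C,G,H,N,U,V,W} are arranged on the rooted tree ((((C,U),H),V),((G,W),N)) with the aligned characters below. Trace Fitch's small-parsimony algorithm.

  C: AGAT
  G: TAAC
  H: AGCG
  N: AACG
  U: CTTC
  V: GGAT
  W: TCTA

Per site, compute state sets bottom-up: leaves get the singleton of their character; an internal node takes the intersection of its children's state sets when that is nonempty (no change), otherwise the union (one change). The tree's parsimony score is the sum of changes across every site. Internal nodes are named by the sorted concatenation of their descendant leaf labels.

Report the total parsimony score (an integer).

15

[col 0] CU: children C:{A}, U:{C} ∪→ {A,C}; cost 1
[col 0] CHU: children CU:{A,C}, H:{A} ∩→ {A}; cost 0
[col 0] CHUV: children CHU:{A}, V:{G} ∪→ {A,G}; cost 1
[col 0] GW: children G:{T}, W:{T} ∩→ {T}; cost 0
[col 0] GNW: children GW:{T}, N:{A} ∪→ {A,T}; cost 1
[col 0] CGHNUVW: children CHUV:{A,G}, GNW:{A,T} ∩→ {A}; cost 0
[col 1] CU: children C:{G}, U:{T} ∪→ {G,T}; cost 1
[col 1] CHU: children CU:{G,T}, H:{G} ∩→ {G}; cost 0
[col 1] CHUV: children CHU:{G}, V:{G} ∩→ {G}; cost 0
[col 1] GW: children G:{A}, W:{C} ∪→ {A,C}; cost 1
[col 1] GNW: children GW:{A,C}, N:{A} ∩→ {A}; cost 0
[col 1] CGHNUVW: children CHUV:{G}, GNW:{A} ∪→ {A,G}; cost 1
[col 2] CU: children C:{A}, U:{T} ∪→ {A,T}; cost 1
[col 2] CHU: children CU:{A,T}, H:{C} ∪→ {A,C,T}; cost 1
[col 2] CHUV: children CHU:{A,C,T}, V:{A} ∩→ {A}; cost 0
[col 2] GW: children G:{A}, W:{T} ∪→ {A,T}; cost 1
[col 2] GNW: children GW:{A,T}, N:{C} ∪→ {A,C,T}; cost 1
[col 2] CGHNUVW: children CHUV:{A}, GNW:{A,C,T} ∩→ {A}; cost 0
[col 3] CU: children C:{T}, U:{C} ∪→ {C,T}; cost 1
[col 3] CHU: children CU:{C,T}, H:{G} ∪→ {C,G,T}; cost 1
[col 3] CHUV: children CHU:{C,G,T}, V:{T} ∩→ {T}; cost 0
[col 3] GW: children G:{C}, W:{A} ∪→ {A,C}; cost 1
[col 3] GNW: children GW:{A,C}, N:{G} ∪→ {A,C,G}; cost 1
[col 3] CGHNUVW: children CHUV:{T}, GNW:{A,C,G} ∪→ {A,C,G,T}; cost 1
per-site changes: [3, 3, 4, 5]; total = 15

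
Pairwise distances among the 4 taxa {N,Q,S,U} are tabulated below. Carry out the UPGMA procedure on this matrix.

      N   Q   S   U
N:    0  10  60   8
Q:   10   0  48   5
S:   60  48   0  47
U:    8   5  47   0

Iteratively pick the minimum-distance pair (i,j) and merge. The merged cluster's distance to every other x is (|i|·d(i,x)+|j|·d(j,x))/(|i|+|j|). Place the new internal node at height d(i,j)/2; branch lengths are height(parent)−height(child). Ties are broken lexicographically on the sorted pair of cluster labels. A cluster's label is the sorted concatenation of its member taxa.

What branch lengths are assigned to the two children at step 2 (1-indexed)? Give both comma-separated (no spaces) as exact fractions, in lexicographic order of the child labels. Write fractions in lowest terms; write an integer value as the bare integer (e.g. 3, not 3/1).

1. join Q+U (d=5) ⇒ QU; edges |Q|=5/2, |U|=5/2
  updated: d(N,QU)=9, d(QU,S)=95/2
2. join N+QU (d=9) ⇒ NQU; edges |N|=9/2, |QU|=2
  updated: d(NQU,S)=155/3
3. join NQU+S (d=155/3) ⇒ NQSU; edges |NQU|=64/3, |S|=155/6
final tree: ((N:9/2,(Q:5/2,U:5/2):2):64/3,S:155/6)
total length: 176/3

9/2,2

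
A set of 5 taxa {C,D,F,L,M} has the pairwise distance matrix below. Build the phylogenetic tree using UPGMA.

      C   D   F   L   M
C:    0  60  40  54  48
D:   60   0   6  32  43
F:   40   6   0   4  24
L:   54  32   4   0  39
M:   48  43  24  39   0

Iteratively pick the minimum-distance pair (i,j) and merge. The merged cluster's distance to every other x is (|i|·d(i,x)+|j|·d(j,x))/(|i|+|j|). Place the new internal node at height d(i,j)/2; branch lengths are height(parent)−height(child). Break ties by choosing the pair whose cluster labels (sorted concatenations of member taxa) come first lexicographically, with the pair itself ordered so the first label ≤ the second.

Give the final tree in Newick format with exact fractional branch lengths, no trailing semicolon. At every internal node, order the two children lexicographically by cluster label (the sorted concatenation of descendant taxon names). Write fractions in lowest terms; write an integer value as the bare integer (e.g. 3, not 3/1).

(C:101/4,((D:19/2,(F:2,L:2):15/2):49/6,M:53/3):91/12)

1. join F+L (d=4) ⇒ FL; edges |F|=2, |L|=2
  updated: d(C,FL)=47, d(D,FL)=19, d(FL,M)=63/2
2. join D+FL (d=19) ⇒ DFL; edges |D|=19/2, |FL|=15/2
  updated: d(C,DFL)=154/3, d(DFL,M)=106/3
3. join DFL+M (d=106/3) ⇒ DFLM; edges |DFL|=49/6, |M|=53/3
  updated: d(C,DFLM)=101/2
4. join C+DFLM (d=101/2) ⇒ CDFLM; edges |C|=101/4, |DFLM|=91/12
final tree: (C:101/4,((D:19/2,(F:2,L:2):15/2):49/6,M:53/3):91/12)
total length: 239/3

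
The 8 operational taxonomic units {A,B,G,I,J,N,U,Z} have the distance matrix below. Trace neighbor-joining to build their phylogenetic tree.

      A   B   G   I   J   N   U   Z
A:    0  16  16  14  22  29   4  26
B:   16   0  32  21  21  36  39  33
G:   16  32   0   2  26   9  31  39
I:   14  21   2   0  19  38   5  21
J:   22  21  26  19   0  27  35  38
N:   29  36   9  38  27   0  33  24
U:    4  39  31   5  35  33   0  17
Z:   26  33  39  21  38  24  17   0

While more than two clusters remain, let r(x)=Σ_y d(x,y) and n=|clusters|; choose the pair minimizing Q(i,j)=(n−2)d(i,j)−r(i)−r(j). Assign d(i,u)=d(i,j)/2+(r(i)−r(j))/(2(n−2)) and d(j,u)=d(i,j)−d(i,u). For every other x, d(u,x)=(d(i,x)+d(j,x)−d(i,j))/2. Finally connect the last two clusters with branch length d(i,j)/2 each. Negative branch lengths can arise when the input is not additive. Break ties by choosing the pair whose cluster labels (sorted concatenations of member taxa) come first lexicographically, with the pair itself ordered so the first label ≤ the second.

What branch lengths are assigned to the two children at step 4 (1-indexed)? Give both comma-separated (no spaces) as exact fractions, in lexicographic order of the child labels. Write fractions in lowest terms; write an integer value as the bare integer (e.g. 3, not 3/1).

iteration 1: select G,N (d=9, Q=-297); attach at lengths (13/12, 95/12); label the merged cluster GN
  updated: d(A,GN)=18, d(B,GN)=59/2, d(GN,I)=31/2, d(GN,J)=22, d(GN,U)=55/2, d(GN,Z)=27
iteration 2: select B,J (d=21, Q=-423/2); attach at lengths (43/4, 41/4); label the merged cluster BJ
  updated: d(A,BJ)=17/2, d(BJ,GN)=61/4, d(BJ,I)=19/2, d(BJ,U)=53/2, d(BJ,Z)=25
iteration 3: select A,U (d=4, Q=-269/2); attach at lengths (13/16, 51/16); label the merged cluster AU
  updated: d(AU,BJ)=31/2, d(AU,GN)=83/4, d(AU,I)=15/2, d(AU,Z)=39/2
iteration 4: select BJ,GN (d=61/4, Q=-98); attach at lengths (65/12, 59/6); label the merged cluster BGJN
  updated: d(AU,BGJN)=21/2, d(BGJN,I)=39/8, d(BGJN,Z)=147/8
iteration 5: select AU,Z (d=39/2, Q=-459/8); attach at lengths (141/32, 483/32); label the merged cluster AUZ
  updated: d(AUZ,BGJN)=75/16, d(AUZ,I)=9/2
iteration 6: select AUZ,BGJN (d=75/16, Q=-225/16); attach at lengths (69/32, 81/32); label the merged cluster ABGJNUZ
  updated: d(ABGJNUZ,I)=75/32
iteration 7: select ABGJNUZ,I (d=75/32); attach at lengths (75/64, 75/64); label the merged cluster ABGIJNUZ
final tree: ((((A:13/16,U:51/16):141/32,Z:483/32):69/32,((B:43/4,J:41/4):65/12,(G:13/12,N:95/12):59/6):81/32):75/64,I:75/64)
total length: 2425/32

65/12,59/6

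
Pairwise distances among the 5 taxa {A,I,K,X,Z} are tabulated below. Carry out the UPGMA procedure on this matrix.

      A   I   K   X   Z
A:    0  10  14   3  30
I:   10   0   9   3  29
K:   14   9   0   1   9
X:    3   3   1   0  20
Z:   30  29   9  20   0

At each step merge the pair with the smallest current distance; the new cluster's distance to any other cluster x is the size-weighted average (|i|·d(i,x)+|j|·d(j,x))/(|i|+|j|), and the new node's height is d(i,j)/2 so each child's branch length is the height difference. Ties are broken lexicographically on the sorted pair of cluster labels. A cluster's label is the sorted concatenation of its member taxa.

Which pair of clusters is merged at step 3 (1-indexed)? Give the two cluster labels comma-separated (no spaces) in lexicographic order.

1. join K+X (d=1) ⇒ KX; edges |K|=1/2, |X|=1/2
  updated: d(A,KX)=17/2, d(I,KX)=6, d(KX,Z)=29/2
2. join I+KX (d=6) ⇒ IKX; edges |I|=3, |KX|=5/2
  updated: d(A,IKX)=9, d(IKX,Z)=58/3
3. join A+IKX (d=9) ⇒ AIKX; edges |A|=9/2, |IKX|=3/2
  updated: d(AIKX,Z)=22
4. join AIKX+Z (d=22) ⇒ AIKXZ; edges |AIKX|=13/2, |Z|=11
final tree: ((A:9/2,(I:3,(K:1/2,X:1/2):5/2):3/2):13/2,Z:11)
total length: 30

A,IKX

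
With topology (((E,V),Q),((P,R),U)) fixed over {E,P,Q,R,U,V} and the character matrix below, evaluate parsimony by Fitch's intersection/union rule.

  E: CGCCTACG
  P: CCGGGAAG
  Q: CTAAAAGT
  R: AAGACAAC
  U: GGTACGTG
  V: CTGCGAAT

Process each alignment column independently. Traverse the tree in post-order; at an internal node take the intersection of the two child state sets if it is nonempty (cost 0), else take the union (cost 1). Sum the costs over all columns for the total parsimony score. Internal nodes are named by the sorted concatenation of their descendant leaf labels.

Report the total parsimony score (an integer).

22

site 0, node EV: E={C} ∩ V={C} → {C} (+0)
site 0, node EQV: EV={C} ∩ Q={C} → {C} (+0)
site 0, node PR: P={C} ∪ R={A} → {A,C} (+1)
site 0, node PRU: PR={A,C} ∪ U={G} → {A,C,G} (+1)
site 0, node EPQRUV: EQV={C} ∩ PRU={A,C,G} → {C} (+0)
site 1, node EV: E={G} ∪ V={T} → {G,T} (+1)
site 1, node EQV: EV={G,T} ∩ Q={T} → {T} (+0)
site 1, node PR: P={C} ∪ R={A} → {A,C} (+1)
site 1, node PRU: PR={A,C} ∪ U={G} → {A,C,G} (+1)
site 1, node EPQRUV: EQV={T} ∪ PRU={A,C,G} → {A,C,G,T} (+1)
site 2, node EV: E={C} ∪ V={G} → {C,G} (+1)
site 2, node EQV: EV={C,G} ∪ Q={A} → {A,C,G} (+1)
site 2, node PR: P={G} ∩ R={G} → {G} (+0)
site 2, node PRU: PR={G} ∪ U={T} → {G,T} (+1)
site 2, node EPQRUV: EQV={A,C,G} ∩ PRU={G,T} → {G} (+0)
site 3, node EV: E={C} ∩ V={C} → {C} (+0)
site 3, node EQV: EV={C} ∪ Q={A} → {A,C} (+1)
site 3, node PR: P={G} ∪ R={A} → {A,G} (+1)
site 3, node PRU: PR={A,G} ∩ U={A} → {A} (+0)
site 3, node EPQRUV: EQV={A,C} ∩ PRU={A} → {A} (+0)
site 4, node EV: E={T} ∪ V={G} → {G,T} (+1)
site 4, node EQV: EV={G,T} ∪ Q={A} → {A,G,T} (+1)
site 4, node PR: P={G} ∪ R={C} → {C,G} (+1)
site 4, node PRU: PR={C,G} ∩ U={C} → {C} (+0)
site 4, node EPQRUV: EQV={A,G,T} ∪ PRU={C} → {A,C,G,T} (+1)
site 5, node EV: E={A} ∩ V={A} → {A} (+0)
site 5, node EQV: EV={A} ∩ Q={A} → {A} (+0)
site 5, node PR: P={A} ∩ R={A} → {A} (+0)
site 5, node PRU: PR={A} ∪ U={G} → {A,G} (+1)
site 5, node EPQRUV: EQV={A} ∩ PRU={A,G} → {A} (+0)
site 6, node EV: E={C} ∪ V={A} → {A,C} (+1)
site 6, node EQV: EV={A,C} ∪ Q={G} → {A,C,G} (+1)
site 6, node PR: P={A} ∩ R={A} → {A} (+0)
site 6, node PRU: PR={A} ∪ U={T} → {A,T} (+1)
site 6, node EPQRUV: EQV={A,C,G} ∩ PRU={A,T} → {A} (+0)
site 7, node EV: E={G} ∪ V={T} → {G,T} (+1)
site 7, node EQV: EV={G,T} ∩ Q={T} → {T} (+0)
site 7, node PR: P={G} ∪ R={C} → {C,G} (+1)
site 7, node PRU: PR={C,G} ∩ U={G} → {G} (+0)
site 7, node EPQRUV: EQV={T} ∪ PRU={G} → {G,T} (+1)
per-site changes: [2, 4, 3, 2, 4, 1, 3, 3]; total = 22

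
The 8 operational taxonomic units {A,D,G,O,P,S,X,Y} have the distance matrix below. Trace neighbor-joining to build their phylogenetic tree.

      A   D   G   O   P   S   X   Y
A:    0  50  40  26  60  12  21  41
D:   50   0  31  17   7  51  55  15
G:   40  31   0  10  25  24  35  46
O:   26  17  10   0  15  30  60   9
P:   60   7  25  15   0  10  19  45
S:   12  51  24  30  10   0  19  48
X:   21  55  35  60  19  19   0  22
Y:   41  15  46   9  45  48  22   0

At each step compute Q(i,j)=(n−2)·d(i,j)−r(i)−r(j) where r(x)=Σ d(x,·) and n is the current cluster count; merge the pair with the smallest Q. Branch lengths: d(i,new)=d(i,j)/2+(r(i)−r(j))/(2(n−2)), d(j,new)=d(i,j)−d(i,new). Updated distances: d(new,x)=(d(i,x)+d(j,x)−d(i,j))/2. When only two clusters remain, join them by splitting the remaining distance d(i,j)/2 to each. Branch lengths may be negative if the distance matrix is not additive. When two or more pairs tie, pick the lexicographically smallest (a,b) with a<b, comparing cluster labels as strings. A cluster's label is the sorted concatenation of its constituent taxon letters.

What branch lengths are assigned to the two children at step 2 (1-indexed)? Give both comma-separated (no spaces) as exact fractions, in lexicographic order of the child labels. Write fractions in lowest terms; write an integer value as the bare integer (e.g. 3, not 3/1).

39/10,101/10

1. join A+S (d=12, Q=-372) ⇒ AS; edges |A|=32/3, |S|=4/3
  updated: d(AS,D)=89/2, d(AS,G)=26, d(AS,O)=22, d(AS,P)=29, d(AS,X)=14, d(AS,Y)=77/2
2. join AS+X (d=14, Q=-309) ⇒ ASX; edges |AS|=39/10, |X|=101/10
  updated: d(ASX,D)=171/4, d(ASX,G)=47/2, d(ASX,O)=34, d(ASX,P)=17, d(ASX,Y)=93/4
3. join D+P (d=7, Q=-775/4) ⇒ DP; edges |D|=127/32, |P|=97/32
  updated: d(ASX,DP)=211/8, d(DP,G)=49/2, d(DP,O)=25/2, d(DP,Y)=53/2
4. join O+Y (d=9, Q=-573/4) ⇒ OY; edges |O|=-49/24, |Y|=265/24
  updated: d(ASX,OY)=193/8, d(DP,OY)=15, d(G,OY)=47/2
5. join ASX+G (d=47/2, Q=-197/2) ⇒ AGSX; edges |ASX|=99/8, |G|=89/8
  updated: d(AGSX,DP)=219/16, d(AGSX,OY)=193/16
6. join AGSX+DP (d=219/16, Q=-163/4) ⇒ ADGPSX; edges |AGSX|=43/8, |DP|=133/16
  updated: d(ADGPSX,OY)=107/16
7. join ADGPSX+OY (d=107/16) ⇒ ADGOPSXY; edges |ADGPSX|=107/32, |OY|=107/32
final tree: (((((A:32/3,S:4/3):39/10,X:101/10):99/8,G:89/8):43/8,(D:127/32,P:97/32):133/16):107/32,(O:-49/24,Y:265/24):107/32)
total length: 687/8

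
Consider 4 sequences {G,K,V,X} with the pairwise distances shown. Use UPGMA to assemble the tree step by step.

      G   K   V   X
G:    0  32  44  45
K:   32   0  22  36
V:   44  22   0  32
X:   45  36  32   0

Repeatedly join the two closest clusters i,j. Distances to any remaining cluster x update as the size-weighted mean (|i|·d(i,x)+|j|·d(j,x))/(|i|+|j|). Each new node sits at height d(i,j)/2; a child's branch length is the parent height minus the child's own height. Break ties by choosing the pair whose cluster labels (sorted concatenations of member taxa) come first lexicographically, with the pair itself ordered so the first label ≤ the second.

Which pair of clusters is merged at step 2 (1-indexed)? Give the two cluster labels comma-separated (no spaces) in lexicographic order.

1. join K+V (d=22) ⇒ KV; edges |K|=11, |V|=11
  updated: d(G,KV)=38, d(KV,X)=34
2. join KV+X (d=34) ⇒ KVX; edges |KV|=6, |X|=17
  updated: d(G,KVX)=121/3
3. join G+KVX (d=121/3) ⇒ GKVX; edges |G|=121/6, |KVX|=19/6
final tree: (G:121/6,((K:11,V:11):6,X:17):19/6)
total length: 205/3

KV,X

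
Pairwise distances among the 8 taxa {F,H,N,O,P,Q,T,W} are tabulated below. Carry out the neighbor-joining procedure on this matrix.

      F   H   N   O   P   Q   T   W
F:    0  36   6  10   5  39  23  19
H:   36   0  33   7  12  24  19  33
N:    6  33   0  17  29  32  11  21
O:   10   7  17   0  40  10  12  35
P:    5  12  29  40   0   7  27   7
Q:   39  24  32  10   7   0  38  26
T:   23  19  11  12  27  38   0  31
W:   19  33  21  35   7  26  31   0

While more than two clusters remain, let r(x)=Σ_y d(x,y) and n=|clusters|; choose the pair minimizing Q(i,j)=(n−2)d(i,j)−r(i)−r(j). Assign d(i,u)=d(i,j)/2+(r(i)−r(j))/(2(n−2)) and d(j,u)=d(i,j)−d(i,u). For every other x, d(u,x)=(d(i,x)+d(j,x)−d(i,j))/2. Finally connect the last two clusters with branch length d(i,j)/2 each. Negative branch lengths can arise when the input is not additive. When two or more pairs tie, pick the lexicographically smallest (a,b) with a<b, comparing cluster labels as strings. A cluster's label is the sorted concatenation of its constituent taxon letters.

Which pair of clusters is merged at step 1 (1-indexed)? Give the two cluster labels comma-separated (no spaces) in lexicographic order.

step 1: merge (P,Q) at d=7, Q=-261; branch lengths P→-7/12, Q→91/12; new cluster PQ
  updated: d(F,PQ)=37/2, d(H,PQ)=29/2, d(N,PQ)=27, d(O,PQ)=43/2, d(PQ,T)=29, d(PQ,W)=13
step 2: merge (PQ,W) at d=13, Q=-421/2; branch lengths PQ→73/20, W→187/20; new cluster PQW
  updated: d(F,PQW)=49/4, d(H,PQW)=69/4, d(N,PQW)=35/2, d(O,PQW)=87/4, d(PQW,T)=47/2
step 3: merge (H,O) at d=7, Q=-152; branch lengths H→145/16, O→-33/16; new cluster HO
  updated: d(F,HO)=39/2, d(HO,N)=43/2, d(HO,PQW)=16, d(HO,T)=12
step 4: merge (HO,T) at d=12, Q=-205/2; branch lengths HO→71/12, T→73/12; new cluster HOT
  updated: d(F,HOT)=61/4, d(HOT,N)=41/4, d(HOT,PQW)=55/4
step 5: merge (F,N) at d=6, Q=-221/4; branch lengths F→47/16, N→49/16; new cluster FN
  updated: d(FN,HOT)=39/4, d(FN,PQW)=95/8
step 6: merge (FN,HOT) at d=39/4, Q=-283/8; branch lengths FN→63/16, HOT→93/16; new cluster FHNOT
  updated: d(FHNOT,PQW)=127/16
step 7: merge (FHNOT,PQW) at d=127/16; branch lengths FHNOT→127/32, PQW→127/32; new cluster FHNOPQTW
final tree: (((F:47/16,N:49/16):63/16,((H:145/16,O:-33/16):71/12,T:73/12):93/16):127/32,((P:-7/12,Q:91/12):73/20,W:187/20):127/32)
total length: 1003/16

P,Q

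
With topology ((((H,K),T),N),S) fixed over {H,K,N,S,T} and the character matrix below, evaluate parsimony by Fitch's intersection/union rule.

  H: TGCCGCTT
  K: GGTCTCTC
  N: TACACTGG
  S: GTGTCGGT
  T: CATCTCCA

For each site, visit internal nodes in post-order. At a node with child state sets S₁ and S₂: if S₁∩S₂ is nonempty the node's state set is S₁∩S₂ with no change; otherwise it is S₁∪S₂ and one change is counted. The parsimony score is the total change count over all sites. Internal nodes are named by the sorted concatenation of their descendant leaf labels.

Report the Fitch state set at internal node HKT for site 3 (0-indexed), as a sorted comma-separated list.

HK@0: {T} ∪ {G} = {G,T} (union, +1)
HKT@0: {G,T} ∪ {C} = {C,G,T} (union, +1)
HKNT@0: {C,G,T} ∩ {T} = {T} (intersection, +0)
HKNST@0: {T} ∪ {G} = {G,T} (union, +1)
HK@1: {G} ∩ {G} = {G} (intersection, +0)
HKT@1: {G} ∪ {A} = {A,G} (union, +1)
HKNT@1: {A,G} ∩ {A} = {A} (intersection, +0)
HKNST@1: {A} ∪ {T} = {A,T} (union, +1)
HK@2: {C} ∪ {T} = {C,T} (union, +1)
HKT@2: {C,T} ∩ {T} = {T} (intersection, +0)
HKNT@2: {T} ∪ {C} = {C,T} (union, +1)
HKNST@2: {C,T} ∪ {G} = {C,G,T} (union, +1)
HK@3: {C} ∩ {C} = {C} (intersection, +0)
HKT@3: {C} ∩ {C} = {C} (intersection, +0)
HKNT@3: {C} ∪ {A} = {A,C} (union, +1)
HKNST@3: {A,C} ∪ {T} = {A,C,T} (union, +1)
HK@4: {G} ∪ {T} = {G,T} (union, +1)
HKT@4: {G,T} ∩ {T} = {T} (intersection, +0)
HKNT@4: {T} ∪ {C} = {C,T} (union, +1)
HKNST@4: {C,T} ∩ {C} = {C} (intersection, +0)
HK@5: {C} ∩ {C} = {C} (intersection, +0)
HKT@5: {C} ∩ {C} = {C} (intersection, +0)
HKNT@5: {C} ∪ {T} = {C,T} (union, +1)
HKNST@5: {C,T} ∪ {G} = {C,G,T} (union, +1)
HK@6: {T} ∩ {T} = {T} (intersection, +0)
HKT@6: {T} ∪ {C} = {C,T} (union, +1)
HKNT@6: {C,T} ∪ {G} = {C,G,T} (union, +1)
HKNST@6: {C,G,T} ∩ {G} = {G} (intersection, +0)
HK@7: {T} ∪ {C} = {C,T} (union, +1)
HKT@7: {C,T} ∪ {A} = {A,C,T} (union, +1)
HKNT@7: {A,C,T} ∪ {G} = {A,C,G,T} (union, +1)
HKNST@7: {A,C,G,T} ∩ {T} = {T} (intersection, +0)
per-site changes: [3, 2, 3, 2, 2, 2, 2, 3]; total = 19

C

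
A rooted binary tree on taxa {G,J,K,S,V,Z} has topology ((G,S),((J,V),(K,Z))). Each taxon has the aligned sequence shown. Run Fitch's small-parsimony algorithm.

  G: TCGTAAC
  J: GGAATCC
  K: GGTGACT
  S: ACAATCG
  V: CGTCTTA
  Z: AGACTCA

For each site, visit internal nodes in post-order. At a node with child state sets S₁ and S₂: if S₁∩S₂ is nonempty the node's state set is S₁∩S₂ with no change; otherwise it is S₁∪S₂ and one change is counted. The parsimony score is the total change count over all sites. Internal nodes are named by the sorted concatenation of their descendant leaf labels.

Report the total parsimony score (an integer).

20

[col 0] GS: children G:{T}, S:{A} ∪→ {A,T}; cost 1
[col 0] JV: children J:{G}, V:{C} ∪→ {C,G}; cost 1
[col 0] KZ: children K:{G}, Z:{A} ∪→ {A,G}; cost 1
[col 0] JKVZ: children JV:{C,G}, KZ:{A,G} ∩→ {G}; cost 0
[col 0] GJKSVZ: children GS:{A,T}, JKVZ:{G} ∪→ {A,G,T}; cost 1
[col 1] GS: children G:{C}, S:{C} ∩→ {C}; cost 0
[col 1] JV: children J:{G}, V:{G} ∩→ {G}; cost 0
[col 1] KZ: children K:{G}, Z:{G} ∩→ {G}; cost 0
[col 1] JKVZ: children JV:{G}, KZ:{G} ∩→ {G}; cost 0
[col 1] GJKSVZ: children GS:{C}, JKVZ:{G} ∪→ {C,G}; cost 1
[col 2] GS: children G:{G}, S:{A} ∪→ {A,G}; cost 1
[col 2] JV: children J:{A}, V:{T} ∪→ {A,T}; cost 1
[col 2] KZ: children K:{T}, Z:{A} ∪→ {A,T}; cost 1
[col 2] JKVZ: children JV:{A,T}, KZ:{A,T} ∩→ {A,T}; cost 0
[col 2] GJKSVZ: children GS:{A,G}, JKVZ:{A,T} ∩→ {A}; cost 0
[col 3] GS: children G:{T}, S:{A} ∪→ {A,T}; cost 1
[col 3] JV: children J:{A}, V:{C} ∪→ {A,C}; cost 1
[col 3] KZ: children K:{G}, Z:{C} ∪→ {C,G}; cost 1
[col 3] JKVZ: children JV:{A,C}, KZ:{C,G} ∩→ {C}; cost 0
[col 3] GJKSVZ: children GS:{A,T}, JKVZ:{C} ∪→ {A,C,T}; cost 1
[col 4] GS: children G:{A}, S:{T} ∪→ {A,T}; cost 1
[col 4] JV: children J:{T}, V:{T} ∩→ {T}; cost 0
[col 4] KZ: children K:{A}, Z:{T} ∪→ {A,T}; cost 1
[col 4] JKVZ: children JV:{T}, KZ:{A,T} ∩→ {T}; cost 0
[col 4] GJKSVZ: children GS:{A,T}, JKVZ:{T} ∩→ {T}; cost 0
[col 5] GS: children G:{A}, S:{C} ∪→ {A,C}; cost 1
[col 5] JV: children J:{C}, V:{T} ∪→ {C,T}; cost 1
[col 5] KZ: children K:{C}, Z:{C} ∩→ {C}; cost 0
[col 5] JKVZ: children JV:{C,T}, KZ:{C} ∩→ {C}; cost 0
[col 5] GJKSVZ: children GS:{A,C}, JKVZ:{C} ∩→ {C}; cost 0
[col 6] GS: children G:{C}, S:{G} ∪→ {C,G}; cost 1
[col 6] JV: children J:{C}, V:{A} ∪→ {A,C}; cost 1
[col 6] KZ: children K:{T}, Z:{A} ∪→ {A,T}; cost 1
[col 6] JKVZ: children JV:{A,C}, KZ:{A,T} ∩→ {A}; cost 0
[col 6] GJKSVZ: children GS:{C,G}, JKVZ:{A} ∪→ {A,C,G}; cost 1
per-site changes: [4, 1, 3, 4, 2, 2, 4]; total = 20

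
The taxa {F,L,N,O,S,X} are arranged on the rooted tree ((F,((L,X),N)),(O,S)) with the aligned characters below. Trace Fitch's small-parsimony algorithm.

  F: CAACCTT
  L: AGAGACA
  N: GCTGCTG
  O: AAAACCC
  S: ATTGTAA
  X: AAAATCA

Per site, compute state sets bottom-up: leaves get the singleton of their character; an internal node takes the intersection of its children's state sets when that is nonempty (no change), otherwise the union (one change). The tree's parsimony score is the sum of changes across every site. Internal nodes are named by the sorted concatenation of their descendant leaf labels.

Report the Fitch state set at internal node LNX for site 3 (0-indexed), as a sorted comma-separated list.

site 0, node LX: L={A} ∩ X={A} → {A} (+0)
site 0, node LNX: LX={A} ∪ N={G} → {A,G} (+1)
site 0, node FLNX: F={C} ∪ LNX={A,G} → {A,C,G} (+1)
site 0, node OS: O={A} ∩ S={A} → {A} (+0)
site 0, node FLNOSX: FLNX={A,C,G} ∩ OS={A} → {A} (+0)
site 1, node LX: L={G} ∪ X={A} → {A,G} (+1)
site 1, node LNX: LX={A,G} ∪ N={C} → {A,C,G} (+1)
site 1, node FLNX: F={A} ∩ LNX={A,C,G} → {A} (+0)
site 1, node OS: O={A} ∪ S={T} → {A,T} (+1)
site 1, node FLNOSX: FLNX={A} ∩ OS={A,T} → {A} (+0)
site 2, node LX: L={A} ∩ X={A} → {A} (+0)
site 2, node LNX: LX={A} ∪ N={T} → {A,T} (+1)
site 2, node FLNX: F={A} ∩ LNX={A,T} → {A} (+0)
site 2, node OS: O={A} ∪ S={T} → {A,T} (+1)
site 2, node FLNOSX: FLNX={A} ∩ OS={A,T} → {A} (+0)
site 3, node LX: L={G} ∪ X={A} → {A,G} (+1)
site 3, node LNX: LX={A,G} ∩ N={G} → {G} (+0)
site 3, node FLNX: F={C} ∪ LNX={G} → {C,G} (+1)
site 3, node OS: O={A} ∪ S={G} → {A,G} (+1)
site 3, node FLNOSX: FLNX={C,G} ∩ OS={A,G} → {G} (+0)
site 4, node LX: L={A} ∪ X={T} → {A,T} (+1)
site 4, node LNX: LX={A,T} ∪ N={C} → {A,C,T} (+1)
site 4, node FLNX: F={C} ∩ LNX={A,C,T} → {C} (+0)
site 4, node OS: O={C} ∪ S={T} → {C,T} (+1)
site 4, node FLNOSX: FLNX={C} ∩ OS={C,T} → {C} (+0)
site 5, node LX: L={C} ∩ X={C} → {C} (+0)
site 5, node LNX: LX={C} ∪ N={T} → {C,T} (+1)
site 5, node FLNX: F={T} ∩ LNX={C,T} → {T} (+0)
site 5, node OS: O={C} ∪ S={A} → {A,C} (+1)
site 5, node FLNOSX: FLNX={T} ∪ OS={A,C} → {A,C,T} (+1)
site 6, node LX: L={A} ∩ X={A} → {A} (+0)
site 6, node LNX: LX={A} ∪ N={G} → {A,G} (+1)
site 6, node FLNX: F={T} ∪ LNX={A,G} → {A,G,T} (+1)
site 6, node OS: O={C} ∪ S={A} → {A,C} (+1)
site 6, node FLNOSX: FLNX={A,G,T} ∩ OS={A,C} → {A} (+0)
per-site changes: [2, 3, 2, 3, 3, 3, 3]; total = 19

G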